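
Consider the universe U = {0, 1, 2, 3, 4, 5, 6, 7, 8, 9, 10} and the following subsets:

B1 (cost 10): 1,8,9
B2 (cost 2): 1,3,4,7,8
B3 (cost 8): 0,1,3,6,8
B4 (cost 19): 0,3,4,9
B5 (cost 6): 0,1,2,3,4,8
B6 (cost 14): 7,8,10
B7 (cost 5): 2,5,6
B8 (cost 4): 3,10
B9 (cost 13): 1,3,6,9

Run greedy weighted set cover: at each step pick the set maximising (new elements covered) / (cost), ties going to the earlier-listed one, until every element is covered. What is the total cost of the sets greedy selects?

27

Pick 1: B2 adds 5 new (1, 3, 4, 7, 8) at cost 2 (ratio 5/2).
Pick 2: B7 adds 3 new (2, 5, 6) at cost 5 (ratio 3/5).
Pick 3: B8 adds 1 new (10) at cost 4 (ratio 1/4).
Pick 4: B5 adds 1 new (0) at cost 6 (ratio 1/6).
Pick 5: B1 adds 1 new (9) at cost 10 (ratio 1/10).
Greedy total cost: 2 + 5 + 4 + 6 + 10 = 27.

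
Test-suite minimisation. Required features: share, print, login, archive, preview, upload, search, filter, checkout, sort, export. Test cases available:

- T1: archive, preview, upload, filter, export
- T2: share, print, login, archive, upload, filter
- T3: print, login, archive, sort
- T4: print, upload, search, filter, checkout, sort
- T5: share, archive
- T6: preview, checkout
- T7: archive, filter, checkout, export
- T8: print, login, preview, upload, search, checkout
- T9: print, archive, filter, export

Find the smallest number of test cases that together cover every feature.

T1, T2, T4 together cover {share, print, login, archive, preview, upload, search, filter, checkout, sort, export} — every feature.
No 2 of the 9 test cases cover everything (all 36 pairs fall short), so 3 is minimum.

3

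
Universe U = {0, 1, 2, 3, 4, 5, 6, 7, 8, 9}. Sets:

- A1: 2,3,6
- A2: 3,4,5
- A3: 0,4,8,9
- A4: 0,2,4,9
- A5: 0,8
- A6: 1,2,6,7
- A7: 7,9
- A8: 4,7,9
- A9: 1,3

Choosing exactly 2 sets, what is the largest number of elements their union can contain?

Choosing A3, A6 covers {0, 1, 2, 4, 6, 7, 8, 9} — 8 elements.
No choice of 2 sets does better; here 3, 5 are left uncovered.

8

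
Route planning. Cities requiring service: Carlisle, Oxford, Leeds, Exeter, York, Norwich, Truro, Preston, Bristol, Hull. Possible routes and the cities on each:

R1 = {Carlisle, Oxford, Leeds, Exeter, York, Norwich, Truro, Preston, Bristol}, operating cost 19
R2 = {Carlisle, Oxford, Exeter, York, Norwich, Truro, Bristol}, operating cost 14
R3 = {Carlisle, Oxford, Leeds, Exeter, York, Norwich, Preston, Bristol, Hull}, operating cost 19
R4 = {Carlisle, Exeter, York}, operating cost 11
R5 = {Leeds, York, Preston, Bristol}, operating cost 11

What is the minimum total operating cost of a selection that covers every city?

33

R2, R3 cover every city at operating cost 14 + 19 = 33.
Any cover uses at least 2 routes; among all covering selections none totals below 33.
Greedy by coverage-per-operating cost would pick R2, R5, R3 for 44 — worse than the optimum 33.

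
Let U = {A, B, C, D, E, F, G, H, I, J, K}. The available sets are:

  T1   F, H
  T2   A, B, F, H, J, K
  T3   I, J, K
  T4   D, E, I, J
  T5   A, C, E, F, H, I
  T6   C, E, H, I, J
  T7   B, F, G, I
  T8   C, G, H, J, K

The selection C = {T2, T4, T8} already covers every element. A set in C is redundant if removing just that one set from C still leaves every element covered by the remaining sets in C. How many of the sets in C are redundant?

Drop T2: A, B, F uncovered — not redundant.
Drop T4: D, E, I uncovered — not redundant.
Drop T8: C, G uncovered — not redundant.
None of the sets in C is redundant.

0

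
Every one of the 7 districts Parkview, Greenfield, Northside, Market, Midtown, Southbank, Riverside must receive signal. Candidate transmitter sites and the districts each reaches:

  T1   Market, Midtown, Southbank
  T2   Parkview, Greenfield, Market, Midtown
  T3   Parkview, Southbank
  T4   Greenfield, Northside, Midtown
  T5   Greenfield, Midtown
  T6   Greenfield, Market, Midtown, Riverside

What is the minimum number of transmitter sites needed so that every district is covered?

T3, T4, T6 together cover {Parkview, Greenfield, Northside, Market, Midtown, Southbank, Riverside} — every district.
No 2 of the 6 transmitter sites cover everything (all 15 pairs fall short), so 3 is minimum.
Greedy (largest uncovered first) would take T2, T1, T4, T6 — 4 transmitter sites — but 3 suffice.

3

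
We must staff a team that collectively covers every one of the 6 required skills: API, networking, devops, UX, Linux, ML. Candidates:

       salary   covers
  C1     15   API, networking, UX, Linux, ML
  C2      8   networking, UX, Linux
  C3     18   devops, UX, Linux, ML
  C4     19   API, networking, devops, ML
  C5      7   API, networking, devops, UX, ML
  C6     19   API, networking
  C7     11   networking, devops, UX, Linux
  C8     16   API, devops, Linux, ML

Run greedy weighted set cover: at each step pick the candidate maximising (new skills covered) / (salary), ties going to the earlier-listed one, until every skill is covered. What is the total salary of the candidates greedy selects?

Pick 1: C5 adds 5 new (API, networking, devops, UX, ML) at salary 7 (ratio 5/7).
Pick 2: C2 adds 1 new (Linux) at salary 8 (ratio 1/8).
Greedy total salary: 7 + 8 = 15.

15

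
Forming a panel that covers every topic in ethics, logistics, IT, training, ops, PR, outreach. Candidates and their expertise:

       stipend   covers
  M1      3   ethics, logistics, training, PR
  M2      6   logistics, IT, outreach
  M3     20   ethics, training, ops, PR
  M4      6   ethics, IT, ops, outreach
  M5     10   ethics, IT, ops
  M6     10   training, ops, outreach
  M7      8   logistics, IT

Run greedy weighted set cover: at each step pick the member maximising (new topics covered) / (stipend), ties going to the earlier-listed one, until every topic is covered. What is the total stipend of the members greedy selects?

9

Pick 1: M1 adds 4 new (ethics, logistics, training, PR) at stipend 3 (ratio 4/3).
Pick 2: M4 adds 3 new (IT, ops, outreach) at stipend 6 (ratio 3/6).
Greedy total stipend: 3 + 6 = 9.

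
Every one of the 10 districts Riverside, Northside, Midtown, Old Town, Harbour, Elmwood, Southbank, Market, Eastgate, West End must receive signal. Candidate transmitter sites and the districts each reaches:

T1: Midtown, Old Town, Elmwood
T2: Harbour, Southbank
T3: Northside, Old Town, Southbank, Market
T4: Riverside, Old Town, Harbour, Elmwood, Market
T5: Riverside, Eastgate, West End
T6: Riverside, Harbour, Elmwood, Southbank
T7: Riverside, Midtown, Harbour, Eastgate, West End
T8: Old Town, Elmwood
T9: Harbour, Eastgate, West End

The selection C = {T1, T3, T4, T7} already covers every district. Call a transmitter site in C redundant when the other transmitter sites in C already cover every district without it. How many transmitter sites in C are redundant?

2

Drop T1: the rest still cover every district — redundant.
Drop T3: Northside, Southbank uncovered — not redundant.
Drop T4: the rest still cover every district — redundant.
Drop T7: Eastgate, West End uncovered — not redundant.
2 redundant: T1, T4.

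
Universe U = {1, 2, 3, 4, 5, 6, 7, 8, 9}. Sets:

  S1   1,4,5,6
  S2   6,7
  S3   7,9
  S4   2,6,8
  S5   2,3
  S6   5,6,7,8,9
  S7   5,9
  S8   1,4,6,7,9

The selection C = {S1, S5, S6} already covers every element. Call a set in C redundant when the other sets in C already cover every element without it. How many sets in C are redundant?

0

Drop S1: 1, 4 uncovered — not redundant.
Drop S5: 2, 3 uncovered — not redundant.
Drop S6: 7, 8, 9 uncovered — not redundant.
None of the sets in C is redundant.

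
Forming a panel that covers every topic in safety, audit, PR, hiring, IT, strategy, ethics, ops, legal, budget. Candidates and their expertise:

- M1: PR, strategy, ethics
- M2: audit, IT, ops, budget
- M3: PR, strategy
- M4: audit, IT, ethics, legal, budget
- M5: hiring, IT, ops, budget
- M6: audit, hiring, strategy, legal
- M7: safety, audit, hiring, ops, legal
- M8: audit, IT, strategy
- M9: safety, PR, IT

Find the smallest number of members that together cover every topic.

3

M1, M2, M7 together cover {safety, audit, PR, hiring, IT, strategy, ethics, ops, legal, budget} — every topic.
No 2 of the 9 members cover everything (all 36 pairs fall short), so 3 is minimum.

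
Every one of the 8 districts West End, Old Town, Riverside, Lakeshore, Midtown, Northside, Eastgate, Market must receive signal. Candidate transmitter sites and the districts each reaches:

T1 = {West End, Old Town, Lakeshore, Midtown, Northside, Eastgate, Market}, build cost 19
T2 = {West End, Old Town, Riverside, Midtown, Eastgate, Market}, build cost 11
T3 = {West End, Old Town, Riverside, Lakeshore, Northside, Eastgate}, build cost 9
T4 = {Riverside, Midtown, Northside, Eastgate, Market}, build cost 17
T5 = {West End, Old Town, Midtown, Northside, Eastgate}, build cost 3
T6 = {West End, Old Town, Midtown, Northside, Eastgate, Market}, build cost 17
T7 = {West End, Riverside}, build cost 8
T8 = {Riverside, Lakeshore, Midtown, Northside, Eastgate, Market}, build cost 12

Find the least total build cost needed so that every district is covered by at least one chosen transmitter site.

15

T5, T8 cover every district at build cost 3 + 12 = 15.
Any cover uses at least 2 transmitter sites; among all covering selections none totals below 15.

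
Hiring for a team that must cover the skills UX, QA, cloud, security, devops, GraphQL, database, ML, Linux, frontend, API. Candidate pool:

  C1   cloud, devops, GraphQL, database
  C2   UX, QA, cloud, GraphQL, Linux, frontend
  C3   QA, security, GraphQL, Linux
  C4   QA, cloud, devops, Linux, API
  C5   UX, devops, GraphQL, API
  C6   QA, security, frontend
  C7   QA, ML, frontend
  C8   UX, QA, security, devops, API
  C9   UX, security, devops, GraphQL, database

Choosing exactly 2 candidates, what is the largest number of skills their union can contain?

9

Choosing C2, C8 covers {UX, QA, cloud, security, devops, GraphQL, Linux, frontend, API} — 9 skills.
No choice of 2 candidates does better; here database, ML are left uncovered.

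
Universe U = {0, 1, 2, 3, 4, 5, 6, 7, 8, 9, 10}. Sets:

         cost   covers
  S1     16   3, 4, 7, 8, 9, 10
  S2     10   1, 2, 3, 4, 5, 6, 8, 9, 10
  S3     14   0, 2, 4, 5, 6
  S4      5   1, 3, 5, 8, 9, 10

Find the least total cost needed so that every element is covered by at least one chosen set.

S1, S3, S4 cover every element at cost 16 + 14 + 5 = 35.
Any cover uses at least 3 sets; among all covering selections none totals below 35.

35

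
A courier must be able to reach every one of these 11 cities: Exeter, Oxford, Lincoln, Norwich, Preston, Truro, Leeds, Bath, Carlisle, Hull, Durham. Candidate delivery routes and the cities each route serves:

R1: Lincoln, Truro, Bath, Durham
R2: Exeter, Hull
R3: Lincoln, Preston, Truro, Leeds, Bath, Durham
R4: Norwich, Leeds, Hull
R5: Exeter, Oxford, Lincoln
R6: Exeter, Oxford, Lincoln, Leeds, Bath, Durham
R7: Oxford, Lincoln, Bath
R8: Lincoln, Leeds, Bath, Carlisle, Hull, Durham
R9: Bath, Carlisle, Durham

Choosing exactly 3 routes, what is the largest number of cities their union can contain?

Choosing R3, R4, R5 covers {Exeter, Oxford, Lincoln, Norwich, Preston, Truro, Leeds, Bath, Hull, Durham} — 10 cities.
No choice of 3 routes does better; here Carlisle is left uncovered.

10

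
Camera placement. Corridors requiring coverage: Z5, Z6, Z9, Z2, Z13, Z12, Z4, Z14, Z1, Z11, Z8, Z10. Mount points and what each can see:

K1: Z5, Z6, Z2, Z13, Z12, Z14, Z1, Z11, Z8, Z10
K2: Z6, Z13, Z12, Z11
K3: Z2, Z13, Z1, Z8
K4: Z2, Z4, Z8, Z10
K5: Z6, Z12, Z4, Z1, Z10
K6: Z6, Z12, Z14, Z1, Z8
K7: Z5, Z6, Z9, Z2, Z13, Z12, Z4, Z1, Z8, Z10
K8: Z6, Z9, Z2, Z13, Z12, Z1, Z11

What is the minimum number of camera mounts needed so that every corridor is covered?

2

K1, K7 together cover {Z5, Z6, Z9, Z2, Z13, Z12, Z4, Z14, Z1, Z11, Z8, Z10} — every corridor.
No single camera mount contains all 12 corridors, so 2 is optimal.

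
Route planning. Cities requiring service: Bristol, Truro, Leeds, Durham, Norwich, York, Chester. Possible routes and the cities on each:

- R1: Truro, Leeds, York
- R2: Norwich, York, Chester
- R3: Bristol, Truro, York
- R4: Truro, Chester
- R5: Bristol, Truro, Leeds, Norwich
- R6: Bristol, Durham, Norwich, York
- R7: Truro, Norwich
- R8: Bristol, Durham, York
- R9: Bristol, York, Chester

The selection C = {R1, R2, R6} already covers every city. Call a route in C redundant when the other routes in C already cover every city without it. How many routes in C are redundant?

Drop R1: Truro, Leeds uncovered — not redundant.
Drop R2: Chester uncovered — not redundant.
Drop R6: Bristol, Durham uncovered — not redundant.
None of the routes in C is redundant.

0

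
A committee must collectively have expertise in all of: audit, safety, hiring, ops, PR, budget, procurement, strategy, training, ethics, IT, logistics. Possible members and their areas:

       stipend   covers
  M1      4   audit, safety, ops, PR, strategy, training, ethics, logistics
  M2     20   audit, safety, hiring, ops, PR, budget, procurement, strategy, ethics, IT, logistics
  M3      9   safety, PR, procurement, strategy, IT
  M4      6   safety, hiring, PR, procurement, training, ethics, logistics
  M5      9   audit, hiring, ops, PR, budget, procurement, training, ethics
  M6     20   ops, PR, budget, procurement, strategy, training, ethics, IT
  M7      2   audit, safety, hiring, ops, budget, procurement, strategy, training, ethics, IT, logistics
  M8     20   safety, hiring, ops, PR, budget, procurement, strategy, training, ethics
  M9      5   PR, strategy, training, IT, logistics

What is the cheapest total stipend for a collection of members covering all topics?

M1, M7 cover every topic at stipend 4 + 2 = 6.
Any cover uses at least 2 members; among all covering selections none totals below 6.

6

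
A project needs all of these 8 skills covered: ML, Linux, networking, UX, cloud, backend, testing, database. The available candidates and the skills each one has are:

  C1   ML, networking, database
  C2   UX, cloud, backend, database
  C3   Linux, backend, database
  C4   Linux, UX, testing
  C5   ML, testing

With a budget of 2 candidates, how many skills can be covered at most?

6

Choosing C1, C2 covers {ML, networking, UX, cloud, backend, database} — 6 skills.
No choice of 2 candidates does better; here Linux, testing are left uncovered.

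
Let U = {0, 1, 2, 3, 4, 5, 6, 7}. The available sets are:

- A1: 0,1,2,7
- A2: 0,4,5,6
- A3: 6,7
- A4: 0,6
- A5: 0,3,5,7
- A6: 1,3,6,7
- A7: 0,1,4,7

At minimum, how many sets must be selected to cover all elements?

A1, A2, A5 together cover {0, 1, 2, 3, 4, 5, 6, 7} — every element.
No 2 of the 7 sets cover everything (all 21 pairs fall short), so 3 is minimum.

3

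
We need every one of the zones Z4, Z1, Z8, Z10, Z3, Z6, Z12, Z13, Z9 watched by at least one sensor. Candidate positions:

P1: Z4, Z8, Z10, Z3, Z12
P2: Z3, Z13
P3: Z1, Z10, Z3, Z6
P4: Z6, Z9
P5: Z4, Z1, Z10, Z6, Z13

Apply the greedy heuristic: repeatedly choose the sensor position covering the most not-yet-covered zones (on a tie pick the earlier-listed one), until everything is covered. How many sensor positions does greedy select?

3

Pick 1: P1 covers 5 new zones (Z4, Z8, Z10, Z3, Z12).
Pick 2: P5 covers 3 new zones (Z1, Z6, Z13).
Pick 3: P4 covers 1 new zones (Z9).
Greedy uses 3 sensor positions.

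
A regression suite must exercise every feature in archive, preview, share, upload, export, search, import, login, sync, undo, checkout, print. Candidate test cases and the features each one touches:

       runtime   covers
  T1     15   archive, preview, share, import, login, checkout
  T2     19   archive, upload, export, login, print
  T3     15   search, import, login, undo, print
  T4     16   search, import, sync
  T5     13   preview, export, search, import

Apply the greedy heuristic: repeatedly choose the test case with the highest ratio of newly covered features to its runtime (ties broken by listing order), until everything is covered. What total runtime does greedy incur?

Pick 1: T1 adds 6 new (archive, preview, share, import, login, checkout) at runtime 15 (ratio 6/15).
Pick 2: T3 adds 3 new (search, undo, print) at runtime 15 (ratio 3/15).
Pick 3: T2 adds 2 new (upload, export) at runtime 19 (ratio 2/19).
Pick 4: T4 adds 1 new (sync) at runtime 16 (ratio 1/16).
Greedy total runtime: 15 + 15 + 19 + 16 = 65.

65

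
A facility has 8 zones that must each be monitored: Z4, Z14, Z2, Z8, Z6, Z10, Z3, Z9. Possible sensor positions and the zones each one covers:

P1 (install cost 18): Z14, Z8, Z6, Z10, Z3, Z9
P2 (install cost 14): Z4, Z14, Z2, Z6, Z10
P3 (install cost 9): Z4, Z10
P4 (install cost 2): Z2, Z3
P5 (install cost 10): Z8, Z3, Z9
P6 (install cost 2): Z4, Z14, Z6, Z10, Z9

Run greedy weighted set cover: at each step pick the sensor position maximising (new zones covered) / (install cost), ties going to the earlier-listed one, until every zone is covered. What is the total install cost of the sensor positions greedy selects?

Pick 1: P6 adds 5 new (Z4, Z14, Z6, Z10, Z9) at install cost 2 (ratio 5/2).
Pick 2: P4 adds 2 new (Z2, Z3) at install cost 2 (ratio 2/2).
Pick 3: P5 adds 1 new (Z8) at install cost 10 (ratio 1/10).
Greedy total install cost: 2 + 2 + 10 = 14.

14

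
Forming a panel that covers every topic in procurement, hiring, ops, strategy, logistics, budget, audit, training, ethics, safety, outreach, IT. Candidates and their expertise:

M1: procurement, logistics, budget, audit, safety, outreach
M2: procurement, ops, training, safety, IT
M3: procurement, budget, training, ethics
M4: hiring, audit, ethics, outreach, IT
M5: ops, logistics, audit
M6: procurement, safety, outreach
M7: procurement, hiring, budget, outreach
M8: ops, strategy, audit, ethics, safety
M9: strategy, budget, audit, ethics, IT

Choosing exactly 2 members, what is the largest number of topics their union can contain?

9

Choosing M1, M2 covers {procurement, ops, logistics, budget, audit, training, safety, outreach, IT} — 9 topics.
No choice of 2 members does better; here hiring, strategy, ethics are left uncovered.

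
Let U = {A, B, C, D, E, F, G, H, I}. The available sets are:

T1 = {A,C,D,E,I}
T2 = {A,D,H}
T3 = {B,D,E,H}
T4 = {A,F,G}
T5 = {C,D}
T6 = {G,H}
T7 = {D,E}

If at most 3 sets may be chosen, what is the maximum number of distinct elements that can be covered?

9

Choosing T1, T3, T4 covers {A, B, C, D, E, F, G, H, I} — 9 elements.
That is all 9 elements.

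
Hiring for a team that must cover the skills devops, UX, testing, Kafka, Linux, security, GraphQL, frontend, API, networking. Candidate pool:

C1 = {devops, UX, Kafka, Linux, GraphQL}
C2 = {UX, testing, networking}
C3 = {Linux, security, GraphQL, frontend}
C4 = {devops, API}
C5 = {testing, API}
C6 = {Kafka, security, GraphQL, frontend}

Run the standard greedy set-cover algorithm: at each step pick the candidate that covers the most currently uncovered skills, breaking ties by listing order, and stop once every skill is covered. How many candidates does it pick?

Pick 1: C1 covers 5 new skills (devops, UX, Kafka, Linux, GraphQL).
Pick 2: C2 covers 2 new skills (testing, networking).
Pick 3: C3 covers 2 new skills (security, frontend).
Pick 4: C4 covers 1 new skills (API).
Greedy uses 4 candidates.

4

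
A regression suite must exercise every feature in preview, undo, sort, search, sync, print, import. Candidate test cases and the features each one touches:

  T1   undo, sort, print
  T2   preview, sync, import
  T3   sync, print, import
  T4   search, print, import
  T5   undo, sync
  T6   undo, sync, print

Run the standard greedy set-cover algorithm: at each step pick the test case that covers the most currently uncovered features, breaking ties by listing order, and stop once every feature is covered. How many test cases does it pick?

3

Pick 1: T1 covers 3 new features (undo, sort, print).
Pick 2: T2 covers 3 new features (preview, sync, import).
Pick 3: T4 covers 1 new features (search).
Greedy uses 3 test cases.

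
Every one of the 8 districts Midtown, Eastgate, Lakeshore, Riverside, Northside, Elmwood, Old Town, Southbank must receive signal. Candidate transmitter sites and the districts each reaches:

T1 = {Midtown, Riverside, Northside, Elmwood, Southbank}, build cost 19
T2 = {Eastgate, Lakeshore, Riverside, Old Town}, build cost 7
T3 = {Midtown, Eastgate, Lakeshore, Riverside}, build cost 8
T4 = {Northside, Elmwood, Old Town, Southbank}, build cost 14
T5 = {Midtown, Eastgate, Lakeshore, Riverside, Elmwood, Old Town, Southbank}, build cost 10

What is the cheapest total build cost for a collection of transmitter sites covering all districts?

T3, T4 cover every district at build cost 8 + 14 = 22.
Any cover uses at least 2 transmitter sites; among all covering selections none totals below 22.

22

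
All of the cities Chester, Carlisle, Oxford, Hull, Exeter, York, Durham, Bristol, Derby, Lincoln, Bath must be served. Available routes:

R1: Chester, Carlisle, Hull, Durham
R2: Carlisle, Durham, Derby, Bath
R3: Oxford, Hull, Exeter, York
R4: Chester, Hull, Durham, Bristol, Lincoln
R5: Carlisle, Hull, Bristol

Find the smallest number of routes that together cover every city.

3

R2, R3, R4 together cover {Chester, Carlisle, Oxford, Hull, Exeter, York, Durham, Bristol, Derby, Lincoln, Bath} — every city.
No 2 of the 5 routes cover everything (all 10 pairs fall short), so 3 is minimum.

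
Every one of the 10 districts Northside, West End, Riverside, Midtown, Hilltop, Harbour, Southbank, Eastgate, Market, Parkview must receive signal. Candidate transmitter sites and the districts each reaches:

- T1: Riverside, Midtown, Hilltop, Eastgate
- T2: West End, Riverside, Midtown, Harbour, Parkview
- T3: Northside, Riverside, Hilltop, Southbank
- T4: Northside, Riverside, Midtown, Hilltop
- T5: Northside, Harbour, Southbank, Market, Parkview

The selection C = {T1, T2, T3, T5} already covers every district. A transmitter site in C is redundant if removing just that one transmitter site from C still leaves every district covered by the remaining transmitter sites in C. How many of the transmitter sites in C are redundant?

1

Drop T1: Eastgate uncovered — not redundant.
Drop T2: West End uncovered — not redundant.
Drop T3: the rest still cover every district — redundant.
Drop T5: Market uncovered — not redundant.
1 redundant: T3.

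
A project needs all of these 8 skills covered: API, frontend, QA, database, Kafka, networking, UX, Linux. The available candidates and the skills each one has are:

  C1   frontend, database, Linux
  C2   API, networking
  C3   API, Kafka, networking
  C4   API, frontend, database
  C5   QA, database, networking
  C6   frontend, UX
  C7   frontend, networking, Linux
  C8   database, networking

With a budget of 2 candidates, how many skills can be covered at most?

6

Choosing C1, C3 covers {API, frontend, database, Kafka, networking, Linux} — 6 skills.
No choice of 2 candidates does better; here QA, UX are left uncovered.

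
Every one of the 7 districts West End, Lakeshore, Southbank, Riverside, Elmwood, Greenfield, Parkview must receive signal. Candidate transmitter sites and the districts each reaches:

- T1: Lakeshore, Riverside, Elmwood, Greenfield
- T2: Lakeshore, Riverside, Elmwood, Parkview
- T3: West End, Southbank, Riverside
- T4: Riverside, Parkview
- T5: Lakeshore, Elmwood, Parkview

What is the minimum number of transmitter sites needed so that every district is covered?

T1, T2, T3 together cover {West End, Lakeshore, Southbank, Riverside, Elmwood, Greenfield, Parkview} — every district.
No 2 of the 5 transmitter sites cover everything (all 10 pairs fall short), so 3 is minimum.

3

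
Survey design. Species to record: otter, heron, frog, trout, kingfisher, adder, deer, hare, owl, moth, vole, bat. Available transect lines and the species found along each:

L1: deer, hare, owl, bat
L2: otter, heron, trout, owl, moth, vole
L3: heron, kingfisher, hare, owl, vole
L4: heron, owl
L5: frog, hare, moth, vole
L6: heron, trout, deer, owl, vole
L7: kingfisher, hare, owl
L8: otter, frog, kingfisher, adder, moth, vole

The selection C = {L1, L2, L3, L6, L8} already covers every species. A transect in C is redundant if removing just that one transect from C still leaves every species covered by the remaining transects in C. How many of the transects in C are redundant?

Drop L1: bat uncovered — not redundant.
Drop L2: the rest still cover every species — redundant.
Drop L3: the rest still cover every species — redundant.
Drop L6: the rest still cover every species — redundant.
Drop L8: frog, adder uncovered — not redundant.
3 redundant: L2, L3, L6.

3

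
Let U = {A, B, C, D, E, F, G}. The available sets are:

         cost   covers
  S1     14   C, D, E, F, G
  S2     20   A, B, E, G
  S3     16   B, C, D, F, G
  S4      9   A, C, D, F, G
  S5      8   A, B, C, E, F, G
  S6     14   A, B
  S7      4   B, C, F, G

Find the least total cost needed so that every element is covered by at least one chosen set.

17

S4, S5 cover every element at cost 9 + 8 = 17.
Any cover uses at least 2 sets; among all covering selections none totals below 17.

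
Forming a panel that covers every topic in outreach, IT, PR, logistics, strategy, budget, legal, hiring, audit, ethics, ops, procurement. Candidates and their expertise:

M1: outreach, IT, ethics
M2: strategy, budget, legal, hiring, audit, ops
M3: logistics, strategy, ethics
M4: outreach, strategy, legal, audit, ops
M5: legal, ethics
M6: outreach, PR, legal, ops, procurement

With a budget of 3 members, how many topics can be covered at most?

11

Choosing M1, M2, M6 covers {outreach, IT, PR, strategy, budget, legal, hiring, audit, ethics, ops, procurement} — 11 topics.
No choice of 3 members does better; here logistics is left uncovered.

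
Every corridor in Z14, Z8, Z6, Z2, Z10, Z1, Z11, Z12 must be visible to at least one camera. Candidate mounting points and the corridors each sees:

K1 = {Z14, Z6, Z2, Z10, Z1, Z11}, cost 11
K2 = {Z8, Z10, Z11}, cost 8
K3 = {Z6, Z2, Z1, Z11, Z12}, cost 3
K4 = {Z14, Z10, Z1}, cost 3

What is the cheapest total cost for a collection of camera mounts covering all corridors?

K2, K3, K4 cover every corridor at cost 8 + 3 + 3 = 14.
Any cover uses at least 3 camera mounts; among all covering selections none totals below 14.

14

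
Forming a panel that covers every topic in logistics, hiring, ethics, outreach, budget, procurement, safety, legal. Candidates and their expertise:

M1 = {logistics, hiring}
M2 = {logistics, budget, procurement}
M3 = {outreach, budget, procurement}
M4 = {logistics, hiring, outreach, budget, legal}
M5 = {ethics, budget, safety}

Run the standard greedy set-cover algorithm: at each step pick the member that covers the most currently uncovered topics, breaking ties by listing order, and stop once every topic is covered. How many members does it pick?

3

Pick 1: M4 covers 5 new topics (logistics, hiring, outreach, budget, legal).
Pick 2: M5 covers 2 new topics (ethics, safety).
Pick 3: M2 covers 1 new topics (procurement).
Greedy uses 3 members.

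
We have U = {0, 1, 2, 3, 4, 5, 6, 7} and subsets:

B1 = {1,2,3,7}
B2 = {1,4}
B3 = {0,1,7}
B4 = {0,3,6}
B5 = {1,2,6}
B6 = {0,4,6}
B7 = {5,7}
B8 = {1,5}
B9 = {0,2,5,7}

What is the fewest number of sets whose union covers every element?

3

B1, B6, B7 together cover {0, 1, 2, 3, 4, 5, 6, 7} — every element.
No 2 of the 9 sets cover everything (all 36 pairs fall short), so 3 is minimum.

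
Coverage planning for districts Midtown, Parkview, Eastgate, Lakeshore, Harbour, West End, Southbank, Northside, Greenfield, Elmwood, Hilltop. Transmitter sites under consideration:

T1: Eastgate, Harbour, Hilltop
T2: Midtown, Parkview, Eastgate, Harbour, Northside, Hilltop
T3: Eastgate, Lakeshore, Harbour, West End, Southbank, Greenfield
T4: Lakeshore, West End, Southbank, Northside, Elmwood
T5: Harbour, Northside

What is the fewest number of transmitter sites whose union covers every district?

T2, T3, T4 together cover {Midtown, Parkview, Eastgate, Lakeshore, Harbour, West End, Southbank, Northside, Greenfield, Elmwood, Hilltop} — every district.
No 2 of the 5 transmitter sites cover everything (all 10 pairs fall short), so 3 is minimum.

3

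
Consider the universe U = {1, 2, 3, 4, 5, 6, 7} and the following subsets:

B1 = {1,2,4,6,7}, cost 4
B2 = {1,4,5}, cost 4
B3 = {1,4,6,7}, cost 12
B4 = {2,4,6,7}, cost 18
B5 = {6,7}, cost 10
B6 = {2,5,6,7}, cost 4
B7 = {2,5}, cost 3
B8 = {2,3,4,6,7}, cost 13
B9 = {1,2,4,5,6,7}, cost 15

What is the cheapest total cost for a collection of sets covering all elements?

17

B2, B8 cover every element at cost 4 + 13 = 17.
Any cover uses at least 2 sets; among all covering selections none totals below 17.
Greedy by coverage-per-cost would pick B1, B7, B8 for 20 — worse than the optimum 17.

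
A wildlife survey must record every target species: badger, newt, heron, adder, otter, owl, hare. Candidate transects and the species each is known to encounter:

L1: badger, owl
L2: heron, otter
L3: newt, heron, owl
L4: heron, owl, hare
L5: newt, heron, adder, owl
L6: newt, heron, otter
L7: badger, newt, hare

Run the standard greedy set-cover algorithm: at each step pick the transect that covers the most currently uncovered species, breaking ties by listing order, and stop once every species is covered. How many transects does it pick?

Pick 1: L5 covers 4 new species (newt, heron, adder, owl).
Pick 2: L7 covers 2 new species (badger, hare).
Pick 3: L2 covers 1 new species (otter).
Greedy uses 3 transects.

3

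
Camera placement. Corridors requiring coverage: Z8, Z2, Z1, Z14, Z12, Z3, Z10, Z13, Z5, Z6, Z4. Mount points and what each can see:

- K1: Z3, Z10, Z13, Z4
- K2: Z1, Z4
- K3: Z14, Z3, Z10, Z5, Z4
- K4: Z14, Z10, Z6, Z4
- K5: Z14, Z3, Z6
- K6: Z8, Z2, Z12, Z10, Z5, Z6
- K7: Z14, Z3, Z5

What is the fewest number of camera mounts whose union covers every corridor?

4

K1, K2, K3, K6 together cover {Z8, Z2, Z1, Z14, Z12, Z3, Z10, Z13, Z5, Z6, Z4} — every corridor.
No 3 of the 7 camera mounts cover everything (all 35 triples fall short), so 4 is minimum.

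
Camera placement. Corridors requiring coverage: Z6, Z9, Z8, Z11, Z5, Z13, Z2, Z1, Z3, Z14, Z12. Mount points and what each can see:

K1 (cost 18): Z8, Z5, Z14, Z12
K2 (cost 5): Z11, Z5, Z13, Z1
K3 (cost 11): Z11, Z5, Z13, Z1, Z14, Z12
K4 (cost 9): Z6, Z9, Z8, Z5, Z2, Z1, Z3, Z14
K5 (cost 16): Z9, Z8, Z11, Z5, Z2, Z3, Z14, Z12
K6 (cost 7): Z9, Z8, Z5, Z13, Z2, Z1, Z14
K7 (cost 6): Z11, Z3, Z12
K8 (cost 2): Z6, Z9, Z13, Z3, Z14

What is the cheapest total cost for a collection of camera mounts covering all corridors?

K6, K7, K8 cover every corridor at cost 7 + 6 + 2 = 15.
Any cover uses at least 2 camera mounts; among all covering selections none totals below 15.

15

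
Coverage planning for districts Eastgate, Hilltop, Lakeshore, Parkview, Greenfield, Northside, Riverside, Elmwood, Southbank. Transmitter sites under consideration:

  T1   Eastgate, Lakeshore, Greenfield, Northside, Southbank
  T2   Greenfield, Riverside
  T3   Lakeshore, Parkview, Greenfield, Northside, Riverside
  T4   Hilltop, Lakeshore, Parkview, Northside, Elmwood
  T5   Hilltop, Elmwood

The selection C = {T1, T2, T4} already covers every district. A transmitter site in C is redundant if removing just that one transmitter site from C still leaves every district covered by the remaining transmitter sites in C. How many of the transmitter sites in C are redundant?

Drop T1: Eastgate, Southbank uncovered — not redundant.
Drop T2: Riverside uncovered — not redundant.
Drop T4: Hilltop, Parkview, Elmwood uncovered — not redundant.
None of the transmitter sites in C is redundant.

0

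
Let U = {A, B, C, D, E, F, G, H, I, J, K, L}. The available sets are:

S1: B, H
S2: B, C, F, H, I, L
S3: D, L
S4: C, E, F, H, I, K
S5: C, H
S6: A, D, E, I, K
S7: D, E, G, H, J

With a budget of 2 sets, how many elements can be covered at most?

Choosing S2, S6 covers {A, B, C, D, E, F, H, I, K, L} — 10 elements.
No choice of 2 sets does better; here G, J are left uncovered.

10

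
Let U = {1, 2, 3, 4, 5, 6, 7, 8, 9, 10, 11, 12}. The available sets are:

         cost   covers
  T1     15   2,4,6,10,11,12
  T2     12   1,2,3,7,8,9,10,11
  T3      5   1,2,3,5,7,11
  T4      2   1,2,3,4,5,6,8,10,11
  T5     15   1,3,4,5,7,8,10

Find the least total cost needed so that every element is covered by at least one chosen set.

T1, T2, T4 cover every element at cost 15 + 12 + 2 = 29.
Any cover uses at least 3 sets; among all covering selections none totals below 29.

29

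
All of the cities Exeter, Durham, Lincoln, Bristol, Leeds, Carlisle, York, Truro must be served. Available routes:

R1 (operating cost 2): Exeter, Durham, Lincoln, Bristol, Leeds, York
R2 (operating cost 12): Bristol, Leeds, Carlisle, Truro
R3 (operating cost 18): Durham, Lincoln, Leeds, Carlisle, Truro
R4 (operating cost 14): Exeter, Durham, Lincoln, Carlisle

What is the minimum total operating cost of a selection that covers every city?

R1, R2 cover every city at operating cost 2 + 12 = 14.
Any cover uses at least 2 routes; among all covering selections none totals below 14.

14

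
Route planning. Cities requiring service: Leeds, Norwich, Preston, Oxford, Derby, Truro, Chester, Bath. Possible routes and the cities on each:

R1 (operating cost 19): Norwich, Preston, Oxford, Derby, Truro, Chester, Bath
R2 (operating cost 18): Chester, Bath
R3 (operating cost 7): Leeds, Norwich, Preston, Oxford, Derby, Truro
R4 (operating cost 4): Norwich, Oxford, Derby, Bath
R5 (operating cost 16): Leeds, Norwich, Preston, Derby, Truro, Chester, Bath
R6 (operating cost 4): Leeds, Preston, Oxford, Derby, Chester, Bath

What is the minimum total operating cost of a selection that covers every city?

R3, R6 cover every city at operating cost 7 + 4 = 11.
Any cover uses at least 2 routes; among all covering selections none totals below 11.

11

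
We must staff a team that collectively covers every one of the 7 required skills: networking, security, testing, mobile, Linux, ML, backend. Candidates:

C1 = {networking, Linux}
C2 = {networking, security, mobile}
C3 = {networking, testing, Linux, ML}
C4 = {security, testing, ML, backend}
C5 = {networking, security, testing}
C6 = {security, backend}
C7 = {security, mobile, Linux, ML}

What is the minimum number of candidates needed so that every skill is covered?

3

C1, C2, C4 together cover {networking, security, testing, mobile, Linux, ML, backend} — every skill.
No 2 of the 7 candidates cover everything (all 21 pairs fall short), so 3 is minimum.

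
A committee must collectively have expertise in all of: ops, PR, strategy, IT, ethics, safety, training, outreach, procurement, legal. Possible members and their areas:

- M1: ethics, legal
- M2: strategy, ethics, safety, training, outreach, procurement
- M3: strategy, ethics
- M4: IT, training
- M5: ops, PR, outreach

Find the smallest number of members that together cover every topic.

M1, M2, M4, M5 together cover {ops, PR, strategy, IT, ethics, safety, training, outreach, procurement, legal} — every topic.
No 3 of the 5 members cover everything (all 10 triples fall short), so 4 is minimum.

4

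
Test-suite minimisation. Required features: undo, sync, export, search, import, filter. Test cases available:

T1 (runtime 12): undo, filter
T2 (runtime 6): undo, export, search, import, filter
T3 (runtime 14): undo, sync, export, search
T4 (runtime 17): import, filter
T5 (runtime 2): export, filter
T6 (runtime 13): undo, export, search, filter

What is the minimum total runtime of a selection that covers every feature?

20

T2, T3 cover every feature at runtime 6 + 14 = 20.
Any cover uses at least 2 test cases; among all covering selections none totals below 20.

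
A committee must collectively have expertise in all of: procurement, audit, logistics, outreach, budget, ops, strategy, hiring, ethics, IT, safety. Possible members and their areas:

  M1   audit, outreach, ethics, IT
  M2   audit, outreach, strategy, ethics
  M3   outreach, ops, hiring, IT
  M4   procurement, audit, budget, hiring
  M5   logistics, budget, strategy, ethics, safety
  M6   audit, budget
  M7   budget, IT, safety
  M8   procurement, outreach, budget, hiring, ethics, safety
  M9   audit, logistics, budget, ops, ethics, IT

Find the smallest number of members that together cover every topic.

3

M2, M8, M9 together cover {procurement, audit, logistics, outreach, budget, ops, strategy, hiring, ethics, IT, safety} — every topic.
No 2 of the 9 members cover everything (all 36 pairs fall short), so 3 is minimum.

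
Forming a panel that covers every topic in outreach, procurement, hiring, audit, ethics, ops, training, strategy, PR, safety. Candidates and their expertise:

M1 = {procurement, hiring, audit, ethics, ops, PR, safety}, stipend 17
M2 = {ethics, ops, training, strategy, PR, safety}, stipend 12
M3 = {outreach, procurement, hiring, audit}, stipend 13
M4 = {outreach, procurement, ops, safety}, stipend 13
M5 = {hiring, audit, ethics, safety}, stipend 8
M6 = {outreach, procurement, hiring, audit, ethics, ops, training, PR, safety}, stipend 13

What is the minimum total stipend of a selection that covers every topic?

25

M2, M3 cover every topic at stipend 12 + 13 = 25.
Any cover uses at least 2 members; among all covering selections none totals below 25.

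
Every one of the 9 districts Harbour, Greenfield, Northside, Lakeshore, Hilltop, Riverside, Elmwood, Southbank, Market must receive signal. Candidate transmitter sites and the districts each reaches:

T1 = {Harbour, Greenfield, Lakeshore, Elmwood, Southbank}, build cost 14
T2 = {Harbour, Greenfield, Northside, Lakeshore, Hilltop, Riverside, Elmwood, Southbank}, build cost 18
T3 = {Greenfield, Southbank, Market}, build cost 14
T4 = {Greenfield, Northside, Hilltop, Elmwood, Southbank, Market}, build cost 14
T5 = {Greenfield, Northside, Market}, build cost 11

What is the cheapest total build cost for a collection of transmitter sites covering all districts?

29

T2, T5 cover every district at build cost 18 + 11 = 29.
Any cover uses at least 2 transmitter sites; among all covering selections none totals below 29.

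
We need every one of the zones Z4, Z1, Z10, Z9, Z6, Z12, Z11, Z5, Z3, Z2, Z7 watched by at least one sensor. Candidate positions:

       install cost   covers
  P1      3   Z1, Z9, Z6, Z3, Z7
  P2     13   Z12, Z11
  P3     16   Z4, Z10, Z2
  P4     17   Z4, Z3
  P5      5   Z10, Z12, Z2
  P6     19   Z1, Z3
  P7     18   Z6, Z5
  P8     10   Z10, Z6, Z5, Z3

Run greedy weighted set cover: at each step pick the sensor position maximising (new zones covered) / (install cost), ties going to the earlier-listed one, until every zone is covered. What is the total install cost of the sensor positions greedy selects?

47

Pick 1: P1 adds 5 new (Z1, Z9, Z6, Z3, Z7) at install cost 3 (ratio 5/3).
Pick 2: P5 adds 3 new (Z10, Z12, Z2) at install cost 5 (ratio 3/5).
Pick 3: P8 adds 1 new (Z5) at install cost 10 (ratio 1/10).
Pick 4: P2 adds 1 new (Z11) at install cost 13 (ratio 1/13).
Pick 5: P3 adds 1 new (Z4) at install cost 16 (ratio 1/16).
Greedy total install cost: 3 + 5 + 10 + 13 + 16 = 47. (The true optimum is 42, so greedy overshoots here.)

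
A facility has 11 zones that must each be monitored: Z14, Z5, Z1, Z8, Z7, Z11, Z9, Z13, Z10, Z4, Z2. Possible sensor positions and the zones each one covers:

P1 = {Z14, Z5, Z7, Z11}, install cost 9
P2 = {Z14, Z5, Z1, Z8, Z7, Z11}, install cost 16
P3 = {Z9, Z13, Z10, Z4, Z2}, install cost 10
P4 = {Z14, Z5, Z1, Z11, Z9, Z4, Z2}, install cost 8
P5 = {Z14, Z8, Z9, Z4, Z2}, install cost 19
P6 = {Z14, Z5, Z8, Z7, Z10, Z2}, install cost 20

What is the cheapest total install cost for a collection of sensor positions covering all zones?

P2, P3 cover every zone at install cost 16 + 10 = 26.
Any cover uses at least 2 sensor positions; among all covering selections none totals below 26.
Greedy by coverage-per-install cost would pick P4, P3, P2 for 34 — worse than the optimum 26.

26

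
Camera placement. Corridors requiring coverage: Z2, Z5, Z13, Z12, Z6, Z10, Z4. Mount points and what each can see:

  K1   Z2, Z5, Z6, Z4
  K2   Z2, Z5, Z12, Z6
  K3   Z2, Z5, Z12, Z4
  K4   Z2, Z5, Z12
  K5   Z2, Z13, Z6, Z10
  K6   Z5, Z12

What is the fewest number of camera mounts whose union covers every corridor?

2

K3, K5 together cover {Z2, Z5, Z13, Z12, Z6, Z10, Z4} — every corridor.
No single camera mount contains all 7 corridors, so 2 is optimal.
Greedy (largest uncovered first) would take K1, K5, K2 — 3 camera mounts — but 2 suffice.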